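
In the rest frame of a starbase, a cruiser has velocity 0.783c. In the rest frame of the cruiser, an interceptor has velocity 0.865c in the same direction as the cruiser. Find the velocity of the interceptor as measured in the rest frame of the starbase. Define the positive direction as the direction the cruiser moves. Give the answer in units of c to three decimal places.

With v = 0.783 and u' = 0.865 (in units of c),
u = (u' + v)/(1 + u'v/c²):
u = (0.865 + 0.783) / (1 + 0.865·0.783) = 1.6480/1.6773 = 0.9825
(Galilean addition would give +1.648c, exceeding c.)

0.983c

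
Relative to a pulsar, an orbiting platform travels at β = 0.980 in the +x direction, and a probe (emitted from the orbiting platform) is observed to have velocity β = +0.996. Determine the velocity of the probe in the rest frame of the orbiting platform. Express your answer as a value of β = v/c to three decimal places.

Invert the composition law: u' = (u − v)/(1 − uv/c²).
u' = (0.996 − 0.980) / (1 − (0.996)(0.980)) = 0.0160/0.0239 = 0.6689.

β = +0.669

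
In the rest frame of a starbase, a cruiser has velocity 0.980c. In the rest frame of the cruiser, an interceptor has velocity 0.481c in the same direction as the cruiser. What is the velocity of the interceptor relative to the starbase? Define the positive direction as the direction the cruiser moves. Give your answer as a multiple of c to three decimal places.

0.993c

With v = 0.980 and u' = 0.481 (in units of c),
u = (u' + v)/(1 + u'v/c²):
u = (0.481 + 0.980) / (1 + 0.481·0.980) = 1.4610/1.4714 = 0.9929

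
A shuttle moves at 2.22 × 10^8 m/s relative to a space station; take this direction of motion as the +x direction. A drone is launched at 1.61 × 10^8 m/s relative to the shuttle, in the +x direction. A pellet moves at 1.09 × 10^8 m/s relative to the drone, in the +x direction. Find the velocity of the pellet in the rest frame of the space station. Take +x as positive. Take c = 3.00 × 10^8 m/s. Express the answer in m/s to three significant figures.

2.88 × 10^8 m/s

Apply u = (u' + v)/(1 + u'v/c²) successively, working outward toward the space station.
(Dividing each given speed by c = 3.00 × 10^8 m/s to work in units of c.)
Start: velocity of the shuttle relative to the space station = 0.7400c.
Compose with the drone (u' = 0.537 in the shuttle frame): u_1 = (0.537 + 0.740) / (1 + 0.537·0.740) = 1.2767/1.3971 = 0.9138.
Compose with the pellet (u' = 0.363 in the drone frame): u_2 = (0.363 + 0.914) / (1 + 0.363·0.914) = 1.2771/1.3320 = 0.9588.
So u = 0.9588 × 3.00 × 10^8 m/s.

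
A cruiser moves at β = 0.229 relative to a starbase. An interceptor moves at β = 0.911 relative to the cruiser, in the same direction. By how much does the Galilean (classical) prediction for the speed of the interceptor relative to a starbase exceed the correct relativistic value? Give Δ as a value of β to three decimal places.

Δ = 0.197

Galilean: u_cl = 0.911 + 0.229 = 1.1400.
Relativistic: u_rel = (0.911 + 0.229) / (1 + 0.911·0.229) = 1.1400/1.2086 = 0.9432.
Δ = 1.1400 − 0.9432 = 0.1968.
(The classical prediction exceeds c; the relativistic result does not.)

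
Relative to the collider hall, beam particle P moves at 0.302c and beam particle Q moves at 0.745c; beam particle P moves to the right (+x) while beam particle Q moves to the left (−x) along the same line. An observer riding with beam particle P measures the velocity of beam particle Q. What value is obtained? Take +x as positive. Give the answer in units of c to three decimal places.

β_A = 0.302, β_B = -0.745.
Transform to A's frame with the inverse velocity-addition law: u' = (u − v)/(1 − uv/c²), taking u = β_B and v = β_A.
u' = (-0.745 − 0.302) / (1 − (0.302)(-0.745)) = -1.0470/1.2250 = -0.8547.

-0.855c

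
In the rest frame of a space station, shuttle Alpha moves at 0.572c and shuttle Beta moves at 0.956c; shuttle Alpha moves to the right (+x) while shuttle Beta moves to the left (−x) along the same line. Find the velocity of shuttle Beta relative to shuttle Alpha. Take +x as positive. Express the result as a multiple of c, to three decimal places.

β_A = 0.572, β_B = -0.956.
Transform to A's frame with the inverse velocity-addition law: u' = (u − v)/(1 − uv/c²), taking u = β_B and v = β_A.
u' = (-0.956 − 0.572) / (1 − (0.572)(-0.956)) = -1.5280/1.5468 = -0.9878.

-0.988c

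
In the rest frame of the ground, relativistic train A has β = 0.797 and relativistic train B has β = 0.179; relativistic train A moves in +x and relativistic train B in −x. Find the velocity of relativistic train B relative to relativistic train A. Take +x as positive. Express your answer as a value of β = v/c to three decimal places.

β_A = 0.797, β_B = -0.179.
Transform to A's frame with the inverse velocity-addition law: u' = (u − v)/(1 − uv/c²), taking u = β_B and v = β_A.
u' = (-0.179 − 0.797) / (1 − (0.797)(-0.179)) = -0.9760/1.1427 = -0.8541.

β = -0.854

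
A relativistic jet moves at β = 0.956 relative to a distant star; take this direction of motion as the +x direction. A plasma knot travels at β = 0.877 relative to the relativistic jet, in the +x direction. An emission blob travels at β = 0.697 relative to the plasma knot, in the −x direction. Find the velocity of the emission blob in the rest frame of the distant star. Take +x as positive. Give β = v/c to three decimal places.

Apply u = (u' + v)/(1 + u'v/c²) successively, working outward toward the distant star.
Start: velocity of the relativistic jet relative to the distant star = 0.9560c.
Compose with the plasma knot (u' = 0.877 in the relativistic jet frame): u_1 = (0.877 + 0.956) / (1 + 0.877·0.956) = 1.8330/1.8384 = 0.9971.
Compose with the emission blob (u' = -0.697 in the plasma knot frame): u_2 = (-0.697 + 0.997) / (1 + (-0.697)·0.997) = 0.3001/0.3051 = 0.9836.

β = +0.984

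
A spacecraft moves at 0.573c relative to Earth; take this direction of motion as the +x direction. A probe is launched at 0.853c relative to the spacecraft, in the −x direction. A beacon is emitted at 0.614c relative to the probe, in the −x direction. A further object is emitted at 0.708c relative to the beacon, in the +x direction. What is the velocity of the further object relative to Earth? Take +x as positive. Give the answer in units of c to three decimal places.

Apply u = (u' + v)/(1 + u'v/c²) successively, working outward toward Earth.
Start: velocity of the spacecraft relative to Earth = 0.5730c.
Compose with the probe (u' = -0.853 in the spacecraft frame): u_1 = (-0.853 + 0.573) / (1 + (-0.853)·0.573) = -0.2800/0.5112 = -0.5477.
Compose with the beacon (u' = -0.614 in the probe frame): u_2 = (-0.614 + (-0.548)) / (1 + (-0.614)·(-0.548)) = -1.1617/1.3363 = -0.8693.
Compose with the further object (u' = 0.708 in the beacon frame): u_3 = (0.708 + (-0.869)) / (1 + 0.708·(-0.869)) = -0.1613/0.3845 = -0.4196.

-0.420c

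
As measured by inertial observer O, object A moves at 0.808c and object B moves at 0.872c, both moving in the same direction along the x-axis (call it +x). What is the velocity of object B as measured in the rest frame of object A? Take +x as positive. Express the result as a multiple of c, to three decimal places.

β_A = 0.808, β_B = 0.872.
Transform to A's frame with the inverse velocity-addition law: u' = (u − v)/(1 − uv/c²), taking u = β_B and v = β_A.
u' = (0.872 − 0.808) / (1 − (0.808)(0.872)) = 0.0640/0.2954 = 0.2166.

+0.217c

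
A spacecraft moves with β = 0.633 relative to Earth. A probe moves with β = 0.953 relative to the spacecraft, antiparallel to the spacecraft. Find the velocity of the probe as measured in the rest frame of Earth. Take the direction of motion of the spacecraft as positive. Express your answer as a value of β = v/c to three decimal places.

β = -0.807

With v = 0.633 and u' = -0.953 (in units of c),
u = (u' + v)/(1 + u'v/c²):
u = (-0.953 + 0.633) / (1 + (-0.953)·0.633) = -0.3200/0.3968 = -0.8066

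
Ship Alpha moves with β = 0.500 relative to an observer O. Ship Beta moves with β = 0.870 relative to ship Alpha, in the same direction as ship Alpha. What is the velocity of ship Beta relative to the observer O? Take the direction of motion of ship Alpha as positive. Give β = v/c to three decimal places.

β = 0.955

With v = 0.500 and u' = 0.870 (in units of c),
u = (u' + v)/(1 + u'v/c²):
u = (0.870 + 0.500) / (1 + 0.870·0.500) = 1.3700/1.4350 = 0.9547
(Galilean addition would give +1.370c, exceeding c.)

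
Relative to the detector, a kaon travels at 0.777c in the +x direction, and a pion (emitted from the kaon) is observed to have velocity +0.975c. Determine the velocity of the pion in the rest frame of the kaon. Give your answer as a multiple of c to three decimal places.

Invert the composition law: u' = (u − v)/(1 − uv/c²).
u' = (0.975 − 0.777) / (1 − (0.975)(0.777)) = 0.1980/0.2424 = 0.8167.

+0.817c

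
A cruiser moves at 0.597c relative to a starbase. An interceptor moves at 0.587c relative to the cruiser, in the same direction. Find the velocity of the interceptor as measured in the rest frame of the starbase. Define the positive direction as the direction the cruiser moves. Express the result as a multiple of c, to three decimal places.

0.877c

With v = 0.597 and u' = 0.587 (in units of c),
u = (u' + v)/(1 + u'v/c²):
u = (0.587 + 0.597) / (1 + 0.587·0.597) = 1.1840/1.3504 = 0.8768
(Galilean addition would give +1.184c, exceeding c.)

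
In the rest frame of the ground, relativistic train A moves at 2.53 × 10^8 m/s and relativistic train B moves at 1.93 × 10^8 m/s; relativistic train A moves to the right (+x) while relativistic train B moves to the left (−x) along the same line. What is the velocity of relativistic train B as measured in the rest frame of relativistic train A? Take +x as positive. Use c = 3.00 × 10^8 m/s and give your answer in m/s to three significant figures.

-2.89 × 10^8 m/s

β_A = 0.843, β_B = -0.643 (dividing each by c = 3.00 × 10^8 m/s).
Transform to A's frame with the inverse velocity-addition law: u' = (u − v)/(1 − uv/c²), taking u = β_B and v = β_A.
u' = (-0.643 − 0.843) / (1 − (0.843)(-0.643)) = -1.4867/1.5425 = -0.9638.
u' = -0.9638 × 3.00 × 10^8 m/s.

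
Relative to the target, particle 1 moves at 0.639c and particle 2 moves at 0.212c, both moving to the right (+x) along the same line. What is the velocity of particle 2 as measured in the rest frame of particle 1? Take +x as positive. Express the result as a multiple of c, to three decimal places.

-0.494c

β_A = 0.639, β_B = 0.212.
Transform to A's frame with the inverse velocity-addition law: u' = (u − v)/(1 − uv/c²), taking u = β_B and v = β_A.
u' = (0.212 − 0.639) / (1 − (0.639)(0.212)) = -0.4270/0.8645 = -0.4939.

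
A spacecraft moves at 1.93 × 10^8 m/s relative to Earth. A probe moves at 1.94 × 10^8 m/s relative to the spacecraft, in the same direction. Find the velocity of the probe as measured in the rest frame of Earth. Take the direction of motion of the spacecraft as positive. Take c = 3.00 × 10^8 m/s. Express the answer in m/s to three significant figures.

2.73 × 10^8 m/s

In units of c (dividing by 3.00 × 10^8 m/s): v = 0.643, u' = 0.647.
u = (u' + v)/(1 + u'v/c²):
u = (0.647 + 0.643) / (1 + 0.647·0.643) = 1.2900/1.4160 = 0.9110
Converting back: u = 0.9110 × 3.00 × 10^8 m/s.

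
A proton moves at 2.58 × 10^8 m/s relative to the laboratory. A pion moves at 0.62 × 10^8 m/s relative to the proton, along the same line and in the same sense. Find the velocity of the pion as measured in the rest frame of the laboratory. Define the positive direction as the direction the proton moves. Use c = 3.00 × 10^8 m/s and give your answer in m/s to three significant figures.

2.72 × 10^8 m/s

In units of c (dividing by 3.00 × 10^8 m/s): v = 0.860, u' = 0.207.
u = (u' + v)/(1 + u'v/c²):
u = (0.207 + 0.860) / (1 + 0.207·0.860) = 1.0667/1.1777 = 0.9057
(Galilean addition would give +1.067c, exceeding c.)
Converting back: u = 0.9057 × 3.00 × 10^8 m/s.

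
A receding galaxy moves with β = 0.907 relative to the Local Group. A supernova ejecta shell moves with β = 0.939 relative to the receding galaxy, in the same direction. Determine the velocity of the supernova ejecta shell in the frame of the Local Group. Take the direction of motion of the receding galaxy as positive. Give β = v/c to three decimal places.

β = 0.997

With v = 0.907 and u' = 0.939 (in units of c),
u = (u' + v)/(1 + u'v/c²):
u = (0.939 + 0.907) / (1 + 0.939·0.907) = 1.8460/1.8517 = 0.9969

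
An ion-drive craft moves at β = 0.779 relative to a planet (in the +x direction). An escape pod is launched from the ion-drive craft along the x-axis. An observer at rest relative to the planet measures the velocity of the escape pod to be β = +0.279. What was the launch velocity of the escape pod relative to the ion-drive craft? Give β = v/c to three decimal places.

Invert the composition law: u' = (u − v)/(1 − uv/c²).
u' = (0.279 − 0.779) / (1 − (0.279)(0.779)) = -0.5000/0.7827 = -0.6388.

β = -0.639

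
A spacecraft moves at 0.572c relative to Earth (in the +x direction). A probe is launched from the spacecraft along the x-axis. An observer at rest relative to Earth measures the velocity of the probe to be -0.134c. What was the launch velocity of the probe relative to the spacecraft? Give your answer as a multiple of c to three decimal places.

Invert the composition law: u' = (u − v)/(1 − uv/c²).
u' = (-0.134 − 0.572) / (1 − (-0.134)(0.572)) = -0.7060/1.0766 = -0.6557.

-0.656c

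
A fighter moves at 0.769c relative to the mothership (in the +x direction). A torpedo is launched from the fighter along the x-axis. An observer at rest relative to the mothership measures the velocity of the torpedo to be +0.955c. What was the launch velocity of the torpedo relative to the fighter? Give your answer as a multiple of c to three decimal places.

+0.700c

Invert the composition law: u' = (u − v)/(1 − uv/c²).
u' = (0.955 − 0.769) / (1 − (0.955)(0.769)) = 0.1860/0.2656 = 0.7003.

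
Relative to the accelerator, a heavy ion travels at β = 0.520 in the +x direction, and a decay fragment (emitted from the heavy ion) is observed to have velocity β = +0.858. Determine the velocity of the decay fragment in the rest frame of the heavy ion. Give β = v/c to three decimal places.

β = +0.610

Invert the composition law: u' = (u − v)/(1 − uv/c²).
u' = (0.858 − 0.520) / (1 − (0.858)(0.520)) = 0.3380/0.5538 = 0.6103.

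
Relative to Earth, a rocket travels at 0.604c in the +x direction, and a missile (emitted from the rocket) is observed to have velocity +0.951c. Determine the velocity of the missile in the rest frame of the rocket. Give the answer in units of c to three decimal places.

Invert the composition law: u' = (u − v)/(1 − uv/c²).
u' = (0.951 − 0.604) / (1 − (0.951)(0.604)) = 0.3470/0.4256 = 0.8153.

+0.815c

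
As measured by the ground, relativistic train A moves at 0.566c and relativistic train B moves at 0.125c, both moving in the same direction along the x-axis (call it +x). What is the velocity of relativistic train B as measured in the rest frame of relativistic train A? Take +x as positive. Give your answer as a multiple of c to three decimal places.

-0.475c

β_A = 0.566, β_B = 0.125.
Transform to A's frame with the inverse velocity-addition law: u' = (u − v)/(1 − uv/c²), taking u = β_B and v = β_A.
u' = (0.125 − 0.566) / (1 − (0.566)(0.125)) = -0.4410/0.9293 = -0.4746.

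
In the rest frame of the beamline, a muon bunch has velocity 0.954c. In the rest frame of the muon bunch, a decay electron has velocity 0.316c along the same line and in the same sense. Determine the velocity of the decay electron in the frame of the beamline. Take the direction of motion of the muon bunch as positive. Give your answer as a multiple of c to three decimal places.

0.976c

With v = 0.954 and u' = 0.316 (in units of c),
u = (u' + v)/(1 + u'v/c²):
u = (0.316 + 0.954) / (1 + 0.316·0.954) = 1.2700/1.3015 = 0.9758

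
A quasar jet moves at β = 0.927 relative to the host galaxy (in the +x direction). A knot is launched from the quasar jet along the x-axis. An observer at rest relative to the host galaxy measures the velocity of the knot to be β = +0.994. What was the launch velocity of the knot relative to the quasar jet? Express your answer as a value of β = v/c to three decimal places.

Invert the composition law: u' = (u − v)/(1 − uv/c²).
u' = (0.994 − 0.927) / (1 − (0.994)(0.927)) = 0.0670/0.0786 = 0.8528.

β = +0.853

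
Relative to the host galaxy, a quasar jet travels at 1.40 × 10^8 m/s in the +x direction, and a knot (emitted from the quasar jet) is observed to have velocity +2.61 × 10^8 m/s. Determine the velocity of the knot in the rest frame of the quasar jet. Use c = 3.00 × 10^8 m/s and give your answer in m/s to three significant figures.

v = 0.467c, u = 0.870c.
Invert the composition law: u' = (u − v)/(1 − uv/c²).
u' = (0.870 − 0.467) / (1 − (0.870)(0.467)) = 0.4033/0.5940 = 0.6790.
u' = 0.6790 × 3.00 × 10^8 m/s.

+2.04 × 10^8 m/s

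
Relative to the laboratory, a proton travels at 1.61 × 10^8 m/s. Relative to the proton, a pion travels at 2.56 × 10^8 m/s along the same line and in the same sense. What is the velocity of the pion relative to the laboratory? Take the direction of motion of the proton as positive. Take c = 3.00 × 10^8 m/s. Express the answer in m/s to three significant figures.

In units of c (dividing by 3.00 × 10^8 m/s): v = 0.537, u' = 0.853.
u = (u' + v)/(1 + u'v/c²):
u = (0.853 + 0.537) / (1 + 0.853·0.537) = 1.3900/1.4580 = 0.9534
Converting back: u = 0.9534 × 3.00 × 10^8 m/s.

2.86 × 10^8 m/s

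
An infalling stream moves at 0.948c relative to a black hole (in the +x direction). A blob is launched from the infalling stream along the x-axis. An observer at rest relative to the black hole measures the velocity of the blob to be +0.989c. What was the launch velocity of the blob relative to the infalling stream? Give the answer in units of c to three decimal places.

Invert the composition law: u' = (u − v)/(1 − uv/c²).
u' = (0.989 − 0.948) / (1 − (0.989)(0.948)) = 0.0410/0.0624 = 0.6568.

+0.657c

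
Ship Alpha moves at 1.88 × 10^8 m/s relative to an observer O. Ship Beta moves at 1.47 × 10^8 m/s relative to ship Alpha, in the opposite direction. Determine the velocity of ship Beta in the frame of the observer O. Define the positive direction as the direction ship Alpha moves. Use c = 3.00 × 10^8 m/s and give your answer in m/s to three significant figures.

+5.92 × 10^7 m/s

In units of c (dividing by 3.00 × 10^8 m/s): v = 0.627, u' = -0.490.
u = (u' + v)/(1 + u'v/c²):
u = (-0.490 + 0.627) / (1 + (-0.490)·0.627) = 0.1367/0.6929 = 0.1972
(Galilean addition would give +0.137c.)
Converting back: u = 0.1972 × 3.00 × 10^8 m/s.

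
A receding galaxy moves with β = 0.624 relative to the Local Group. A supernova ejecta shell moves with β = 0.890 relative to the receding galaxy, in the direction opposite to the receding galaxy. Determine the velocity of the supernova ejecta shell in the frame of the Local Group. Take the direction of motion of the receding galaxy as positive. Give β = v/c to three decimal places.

β = -0.598

With v = 0.624 and u' = -0.890 (in units of c),
u = (u' + v)/(1 + u'v/c²):
u = (-0.890 + 0.624) / (1 + (-0.890)·0.624) = -0.2660/0.4446 = -0.5982
(Galilean addition would give -0.266c.)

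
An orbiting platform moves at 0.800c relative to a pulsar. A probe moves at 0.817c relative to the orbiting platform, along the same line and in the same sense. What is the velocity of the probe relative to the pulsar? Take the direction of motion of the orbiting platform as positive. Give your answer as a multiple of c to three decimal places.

0.978c

With v = 0.800 and u' = 0.817 (in units of c),
u = (u' + v)/(1 + u'v/c²):
u = (0.817 + 0.800) / (1 + 0.817·0.800) = 1.6170/1.6536 = 0.9779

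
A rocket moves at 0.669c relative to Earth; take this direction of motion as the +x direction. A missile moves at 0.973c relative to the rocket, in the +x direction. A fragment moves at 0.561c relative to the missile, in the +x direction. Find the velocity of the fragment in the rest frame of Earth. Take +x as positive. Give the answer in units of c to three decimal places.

0.998c

Apply u = (u' + v)/(1 + u'v/c²) successively, working outward toward Earth.
Start: velocity of the rocket relative to Earth = 0.6690c.
Compose with the missile (u' = 0.973 in the rocket frame): u_1 = (0.973 + 0.669) / (1 + 0.973·0.669) = 1.6420/1.6509 = 0.9946.
Compose with the fragment (u' = 0.561 in the missile frame): u_2 = (0.561 + 0.995) / (1 + 0.561·0.995) = 1.5556/1.5580 = 0.9985.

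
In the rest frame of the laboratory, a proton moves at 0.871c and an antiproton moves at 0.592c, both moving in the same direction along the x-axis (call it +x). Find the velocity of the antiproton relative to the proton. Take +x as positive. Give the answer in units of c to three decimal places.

β_A = 0.871, β_B = 0.592.
Transform to A's frame with the inverse velocity-addition law: u' = (u − v)/(1 − uv/c²), taking u = β_B and v = β_A.
u' = (0.592 − 0.871) / (1 − (0.871)(0.592)) = -0.2790/0.4844 = -0.5760.

-0.576c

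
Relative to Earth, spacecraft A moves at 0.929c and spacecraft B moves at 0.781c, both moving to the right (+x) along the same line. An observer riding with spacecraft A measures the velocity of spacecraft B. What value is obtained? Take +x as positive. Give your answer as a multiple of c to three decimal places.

β_A = 0.929, β_B = 0.781.
Transform to A's frame with the inverse velocity-addition law: u' = (u − v)/(1 − uv/c²), taking u = β_B and v = β_A.
u' = (0.781 − 0.929) / (1 − (0.929)(0.781)) = -0.1480/0.2745 = -0.5393.

-0.539c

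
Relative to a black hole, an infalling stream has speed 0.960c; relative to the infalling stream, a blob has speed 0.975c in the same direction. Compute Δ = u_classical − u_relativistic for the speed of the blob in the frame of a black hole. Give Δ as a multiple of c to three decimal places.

Δ = 0.936c

Galilean: u_cl = 0.975 + 0.960 = 1.9350.
Relativistic: u_rel = (0.975 + 0.960) / (1 + 0.975·0.960) = 1.9350/1.9360 = 0.9995.
Δ = 1.9350 − 0.9995 = 0.9355.
(The classical prediction exceeds c; the relativistic result does not.)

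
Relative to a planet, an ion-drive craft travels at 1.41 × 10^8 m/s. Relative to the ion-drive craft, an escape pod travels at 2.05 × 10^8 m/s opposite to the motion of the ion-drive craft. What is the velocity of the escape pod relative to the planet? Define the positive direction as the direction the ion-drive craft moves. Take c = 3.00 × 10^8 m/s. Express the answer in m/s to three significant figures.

In units of c (dividing by 3.00 × 10^8 m/s): v = 0.470, u' = -0.683.
u = (u' + v)/(1 + u'v/c²):
u = (-0.683 + 0.470) / (1 + (-0.683)·0.470) = -0.2133/0.6788 = -0.3143
(Galilean addition would give -0.213c.)
Converting back: u = -0.3143 × 3.00 × 10^8 m/s.

-9.43 × 10^7 m/s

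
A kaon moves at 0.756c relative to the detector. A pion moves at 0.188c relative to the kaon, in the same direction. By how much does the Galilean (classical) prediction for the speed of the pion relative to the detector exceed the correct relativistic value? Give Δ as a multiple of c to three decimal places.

Galilean: u_cl = 0.188 + 0.756 = 0.9440.
Relativistic: u_rel = (0.188 + 0.756) / (1 + 0.188·0.756) = 0.9440/1.1421 = 0.8265.
Δ = 0.9440 − 0.8265 = 0.1175.

Δ = 0.117c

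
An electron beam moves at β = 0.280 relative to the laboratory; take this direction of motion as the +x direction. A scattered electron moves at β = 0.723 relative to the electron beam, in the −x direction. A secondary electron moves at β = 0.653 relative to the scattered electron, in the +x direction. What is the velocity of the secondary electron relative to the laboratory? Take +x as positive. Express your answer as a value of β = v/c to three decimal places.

Apply u = (u' + v)/(1 + u'v/c²) successively, working outward toward the laboratory.
Start: velocity of the electron beam relative to the laboratory = 0.2800c.
Compose with the scattered electron (u' = -0.723 in the electron beam frame): u_1 = (-0.723 + 0.280) / (1 + (-0.723)·0.280) = -0.4430/0.7976 = -0.5554.
Compose with the secondary electron (u' = 0.653 in the scattered electron frame): u_2 = (0.653 + (-0.555)) / (1 + 0.653·(-0.555)) = 0.0976/0.6373 = 0.1531.

β = +0.153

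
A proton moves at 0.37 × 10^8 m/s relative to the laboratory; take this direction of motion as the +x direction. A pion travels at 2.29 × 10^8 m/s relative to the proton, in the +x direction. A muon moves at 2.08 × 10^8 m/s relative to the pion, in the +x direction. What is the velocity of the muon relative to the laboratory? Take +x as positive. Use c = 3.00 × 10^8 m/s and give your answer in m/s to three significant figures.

Apply u = (u' + v)/(1 + u'v/c²) successively, working outward toward the laboratory.
(Dividing each given speed by c = 3.00 × 10^8 m/s to work in units of c.)
Start: velocity of the proton relative to the laboratory = 0.1233c.
Compose with the pion (u' = 0.763 in the proton frame): u_1 = (0.763 + 0.123) / (1 + 0.763·0.123) = 0.8867/1.0941 = 0.8104.
Compose with the muon (u' = 0.693 in the pion frame): u_2 = (0.693 + 0.810) / (1 + 0.693·0.810) = 1.5037/1.5619 = 0.9628.
So u = 0.9628 × 3.00 × 10^8 m/s.

2.89 × 10^8 m/s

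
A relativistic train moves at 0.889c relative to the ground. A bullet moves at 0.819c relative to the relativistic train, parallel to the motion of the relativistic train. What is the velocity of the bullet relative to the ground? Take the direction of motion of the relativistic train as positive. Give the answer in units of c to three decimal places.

With v = 0.889 and u' = 0.819 (in units of c),
u = (u' + v)/(1 + u'v/c²):
u = (0.819 + 0.889) / (1 + 0.819·0.889) = 1.7080/1.7281 = 0.9884

0.988c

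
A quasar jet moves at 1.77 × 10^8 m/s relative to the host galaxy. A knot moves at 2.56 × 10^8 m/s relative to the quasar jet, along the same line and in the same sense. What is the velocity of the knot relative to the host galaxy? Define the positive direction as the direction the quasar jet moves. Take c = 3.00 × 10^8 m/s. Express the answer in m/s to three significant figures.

In units of c (dividing by 3.00 × 10^8 m/s): v = 0.590, u' = 0.853.
u = (u' + v)/(1 + u'v/c²):
u = (0.853 + 0.590) / (1 + 0.853·0.590) = 1.4433/1.5035 = 0.9600
(Galilean addition would give +1.443c, exceeding c.)
Converting back: u = 0.9600 × 3.00 × 10^8 m/s.

2.88 × 10^8 m/s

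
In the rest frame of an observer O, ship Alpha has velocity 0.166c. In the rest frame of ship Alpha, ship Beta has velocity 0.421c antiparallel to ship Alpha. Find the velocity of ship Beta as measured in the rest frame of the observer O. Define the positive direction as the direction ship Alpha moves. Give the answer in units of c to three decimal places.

With v = 0.166 and u' = -0.421 (in units of c),
u = (u' + v)/(1 + u'v/c²):
u = (-0.421 + 0.166) / (1 + (-0.421)·0.166) = -0.2550/0.9301 = -0.2742
(Galilean addition would give -0.255c.)

-0.274c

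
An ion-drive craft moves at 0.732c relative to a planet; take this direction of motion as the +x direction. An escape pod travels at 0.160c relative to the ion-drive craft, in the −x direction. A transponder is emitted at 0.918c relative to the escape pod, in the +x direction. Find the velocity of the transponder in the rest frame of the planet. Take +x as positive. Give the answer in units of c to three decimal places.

Apply u = (u' + v)/(1 + u'v/c²) successively, working outward toward the planet.
Start: velocity of the ion-drive craft relative to the planet = 0.7320c.
Compose with the escape pod (u' = -0.160 in the ion-drive craft frame): u_1 = (-0.160 + 0.732) / (1 + (-0.160)·0.732) = 0.5720/0.8829 = 0.6479.
Compose with the transponder (u' = 0.918 in the escape pod frame): u_2 = (0.918 + 0.648) / (1 + 0.918·0.648) = 1.5659/1.5948 = 0.9819.

+0.982c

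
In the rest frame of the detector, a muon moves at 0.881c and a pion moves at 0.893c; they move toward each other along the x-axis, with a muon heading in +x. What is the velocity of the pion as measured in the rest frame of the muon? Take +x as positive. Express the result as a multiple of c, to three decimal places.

β_A = 0.881, β_B = -0.893.
Transform to A's frame with the inverse velocity-addition law: u' = (u − v)/(1 − uv/c²), taking u = β_B and v = β_A.
u' = (-0.893 − 0.881) / (1 − (0.881)(-0.893)) = -1.7740/1.7867 = -0.9929.

-0.993c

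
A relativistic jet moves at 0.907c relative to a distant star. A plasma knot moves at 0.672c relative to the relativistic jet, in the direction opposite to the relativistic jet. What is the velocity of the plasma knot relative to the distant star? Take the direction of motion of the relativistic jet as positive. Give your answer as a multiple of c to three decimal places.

With v = 0.907 and u' = -0.672 (in units of c),
u = (u' + v)/(1 + u'v/c²):
u = (-0.672 + 0.907) / (1 + (-0.672)·0.907) = 0.2350/0.3905 = 0.6018

+0.602c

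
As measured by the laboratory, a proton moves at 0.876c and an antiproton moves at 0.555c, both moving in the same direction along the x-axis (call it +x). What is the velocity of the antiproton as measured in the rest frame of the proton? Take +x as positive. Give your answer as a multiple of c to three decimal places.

β_A = 0.876, β_B = 0.555.
Transform to A's frame with the inverse velocity-addition law: u' = (u − v)/(1 − uv/c²), taking u = β_B and v = β_A.
u' = (0.555 − 0.876) / (1 − (0.876)(0.555)) = -0.3210/0.5138 = -0.6247.

-0.625c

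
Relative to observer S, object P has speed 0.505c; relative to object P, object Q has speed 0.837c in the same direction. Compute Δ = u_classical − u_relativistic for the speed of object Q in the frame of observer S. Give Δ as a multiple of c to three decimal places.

Δ = 0.399c

Galilean: u_cl = 0.837 + 0.505 = 1.3420.
Relativistic: u_rel = (0.837 + 0.505) / (1 + 0.837·0.505) = 1.3420/1.4227 = 0.9433.
Δ = 1.3420 − 0.9433 = 0.3987.
(The classical prediction exceeds c; the relativistic result does not.)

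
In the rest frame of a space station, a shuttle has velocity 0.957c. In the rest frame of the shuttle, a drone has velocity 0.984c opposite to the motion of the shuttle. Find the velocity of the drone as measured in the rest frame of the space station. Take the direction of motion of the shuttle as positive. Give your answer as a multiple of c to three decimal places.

With v = 0.957 and u' = -0.984 (in units of c),
u = (u' + v)/(1 + u'v/c²):
u = (-0.984 + 0.957) / (1 + (-0.984)·0.957) = -0.0270/0.0583 = -0.4630
(Galilean addition would give -0.027c.)

-0.463c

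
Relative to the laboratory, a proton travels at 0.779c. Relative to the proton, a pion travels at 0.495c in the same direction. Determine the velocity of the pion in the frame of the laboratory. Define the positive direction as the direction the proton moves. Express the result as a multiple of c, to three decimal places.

With v = 0.779 and u' = 0.495 (in units of c),
u = (u' + v)/(1 + u'v/c²):
u = (0.495 + 0.779) / (1 + 0.495·0.779) = 1.2740/1.3856 = 0.9195
(Galilean addition would give +1.274c, exceeding c.)

0.919c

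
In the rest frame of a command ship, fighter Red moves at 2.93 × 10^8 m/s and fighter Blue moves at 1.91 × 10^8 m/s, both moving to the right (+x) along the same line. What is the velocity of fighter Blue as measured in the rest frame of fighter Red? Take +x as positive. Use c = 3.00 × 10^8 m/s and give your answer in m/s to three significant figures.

-2.70 × 10^8 m/s

β_A = 0.977, β_B = 0.637 (dividing each by c = 3.00 × 10^8 m/s).
Transform to A's frame with the inverse velocity-addition law: u' = (u − v)/(1 − uv/c²), taking u = β_B and v = β_A.
u' = (0.637 − 0.977) / (1 − (0.977)(0.637)) = -0.3400/0.3782 = -0.8990.
u' = -0.8990 × 3.00 × 10^8 m/s.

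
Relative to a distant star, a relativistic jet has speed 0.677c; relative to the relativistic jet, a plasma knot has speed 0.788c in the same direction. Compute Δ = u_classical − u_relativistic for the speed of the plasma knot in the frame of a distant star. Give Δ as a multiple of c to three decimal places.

Δ = 0.510c

Galilean: u_cl = 0.788 + 0.677 = 1.4650.
Relativistic: u_rel = (0.788 + 0.677) / (1 + 0.788·0.677) = 1.4650/1.5335 = 0.9553.
Δ = 1.4650 − 0.9553 = 0.5097.
(The classical prediction exceeds c; the relativistic result does not.)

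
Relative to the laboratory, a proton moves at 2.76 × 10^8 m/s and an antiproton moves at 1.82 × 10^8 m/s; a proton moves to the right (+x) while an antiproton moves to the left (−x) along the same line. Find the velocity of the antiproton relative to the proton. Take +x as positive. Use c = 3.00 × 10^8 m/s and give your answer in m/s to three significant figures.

β_A = 0.920, β_B = -0.607 (dividing each by c = 3.00 × 10^8 m/s).
Transform to A's frame with the inverse velocity-addition law: u' = (u − v)/(1 − uv/c²), taking u = β_B and v = β_A.
u' = (-0.607 − 0.920) / (1 − (0.920)(-0.607)) = -1.5267/1.5581 = -0.9798.
u' = -0.9798 × 3.00 × 10^8 m/s.

-2.94 × 10^8 m/s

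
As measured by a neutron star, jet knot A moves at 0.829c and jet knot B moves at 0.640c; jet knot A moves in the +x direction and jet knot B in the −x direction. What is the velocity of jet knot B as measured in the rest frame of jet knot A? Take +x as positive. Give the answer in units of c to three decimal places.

β_A = 0.829, β_B = -0.640.
Transform to A's frame with the inverse velocity-addition law: u' = (u − v)/(1 − uv/c²), taking u = β_B and v = β_A.
u' = (-0.640 − 0.829) / (1 − (0.829)(-0.640)) = -1.4690/1.5306 = -0.9598.

-0.960c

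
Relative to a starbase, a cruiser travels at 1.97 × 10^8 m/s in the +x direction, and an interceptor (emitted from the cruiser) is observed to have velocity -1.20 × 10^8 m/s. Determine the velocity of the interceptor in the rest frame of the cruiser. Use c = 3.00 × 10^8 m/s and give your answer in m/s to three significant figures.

-2.51 × 10^8 m/s

v = 0.657c, u = -0.400c.
Invert the composition law: u' = (u − v)/(1 − uv/c²).
u' = (-0.400 − 0.657) / (1 − (-0.400)(0.657)) = -1.0567/1.2627 = -0.8369.
u' = -0.8369 × 3.00 × 10^8 m/s.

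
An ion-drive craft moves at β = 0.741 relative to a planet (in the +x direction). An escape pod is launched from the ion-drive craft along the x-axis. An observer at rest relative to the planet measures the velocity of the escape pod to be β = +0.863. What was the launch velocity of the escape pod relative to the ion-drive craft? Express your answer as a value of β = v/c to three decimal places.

Invert the composition law: u' = (u − v)/(1 − uv/c²).
u' = (0.863 − 0.741) / (1 − (0.863)(0.741)) = 0.1220/0.3605 = 0.3384.

β = +0.338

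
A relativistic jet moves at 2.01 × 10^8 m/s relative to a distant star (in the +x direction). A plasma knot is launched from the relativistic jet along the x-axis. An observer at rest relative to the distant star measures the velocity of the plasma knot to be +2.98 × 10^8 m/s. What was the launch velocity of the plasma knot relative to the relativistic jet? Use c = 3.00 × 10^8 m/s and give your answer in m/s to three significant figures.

+2.90 × 10^8 m/s

v = 0.670c, u = 0.993c.
Invert the composition law: u' = (u − v)/(1 − uv/c²).
u' = (0.993 − 0.670) / (1 − (0.993)(0.670)) = 0.3233/0.3345 = 0.9667.
u' = 0.9667 × 3.00 × 10^8 m/s.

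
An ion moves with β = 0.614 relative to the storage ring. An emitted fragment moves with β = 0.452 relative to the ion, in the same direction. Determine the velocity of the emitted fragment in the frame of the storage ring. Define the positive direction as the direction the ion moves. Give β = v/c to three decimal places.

With v = 0.614 and u' = 0.452 (in units of c),
u = (u' + v)/(1 + u'v/c²):
u = (0.452 + 0.614) / (1 + 0.452·0.614) = 1.0660/1.2775 = 0.8344

β = 0.834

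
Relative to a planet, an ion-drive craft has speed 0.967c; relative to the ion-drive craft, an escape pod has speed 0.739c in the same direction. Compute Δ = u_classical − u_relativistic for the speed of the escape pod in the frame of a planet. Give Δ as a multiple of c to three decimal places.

Δ = 0.711c

Galilean: u_cl = 0.739 + 0.967 = 1.7060.
Relativistic: u_rel = (0.739 + 0.967) / (1 + 0.739·0.967) = 1.7060/1.7146 = 0.9950.
Δ = 1.7060 − 0.9950 = 0.7110.
(The classical prediction exceeds c; the relativistic result does not.)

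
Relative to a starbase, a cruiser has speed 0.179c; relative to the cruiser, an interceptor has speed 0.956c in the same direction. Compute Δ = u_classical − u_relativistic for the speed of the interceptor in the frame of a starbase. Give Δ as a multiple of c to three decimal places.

Δ = 0.166c

Galilean: u_cl = 0.956 + 0.179 = 1.1350.
Relativistic: u_rel = (0.956 + 0.179) / (1 + 0.956·0.179) = 1.1350/1.1711 = 0.9692.
Δ = 1.1350 − 0.9692 = 0.1658.
(The classical prediction exceeds c; the relativistic result does not.)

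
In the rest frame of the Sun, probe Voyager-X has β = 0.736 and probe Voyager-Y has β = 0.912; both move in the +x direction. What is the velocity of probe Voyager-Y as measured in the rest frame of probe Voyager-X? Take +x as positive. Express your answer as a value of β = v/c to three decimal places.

β_A = 0.736, β_B = 0.912.
Transform to A's frame with the inverse velocity-addition law: u' = (u − v)/(1 − uv/c²), taking u = β_B and v = β_A.
u' = (0.912 − 0.736) / (1 − (0.736)(0.912)) = 0.1760/0.3288 = 0.5353.

β = +0.535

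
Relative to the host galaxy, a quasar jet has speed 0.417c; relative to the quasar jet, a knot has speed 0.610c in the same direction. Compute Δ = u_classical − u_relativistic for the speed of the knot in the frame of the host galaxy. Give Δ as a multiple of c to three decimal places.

Δ = 0.208c

Galilean: u_cl = 0.610 + 0.417 = 1.0270.
Relativistic: u_rel = (0.610 + 0.417) / (1 + 0.610·0.417) = 1.0270/1.2544 = 0.8187.
Δ = 1.0270 − 0.8187 = 0.2083.
(The classical prediction exceeds c; the relativistic result does not.)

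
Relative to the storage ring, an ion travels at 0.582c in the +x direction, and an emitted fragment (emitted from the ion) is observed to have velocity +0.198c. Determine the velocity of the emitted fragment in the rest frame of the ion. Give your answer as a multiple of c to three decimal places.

Invert the composition law: u' = (u − v)/(1 − uv/c²).
u' = (0.198 − 0.582) / (1 − (0.198)(0.582)) = -0.3840/0.8848 = -0.4340.

-0.434c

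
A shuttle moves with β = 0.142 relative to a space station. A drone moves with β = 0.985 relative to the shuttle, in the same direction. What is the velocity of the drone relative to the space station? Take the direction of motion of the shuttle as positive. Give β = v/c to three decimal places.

β = 0.989

With v = 0.142 and u' = 0.985 (in units of c),
u = (u' + v)/(1 + u'v/c²):
u = (0.985 + 0.142) / (1 + 0.985·0.142) = 1.1270/1.1399 = 0.9887
(Galilean addition would give +1.127c, exceeding c.)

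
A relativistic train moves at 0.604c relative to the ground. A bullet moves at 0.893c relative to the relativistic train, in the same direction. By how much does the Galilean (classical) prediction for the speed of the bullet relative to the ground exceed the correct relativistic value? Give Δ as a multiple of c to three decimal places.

Δ = 0.525c

Galilean: u_cl = 0.893 + 0.604 = 1.4970.
Relativistic: u_rel = (0.893 + 0.604) / (1 + 0.893·0.604) = 1.4970/1.5394 = 0.9725.
Δ = 1.4970 − 0.9725 = 0.5245.
(The classical prediction exceeds c; the relativistic result does not.)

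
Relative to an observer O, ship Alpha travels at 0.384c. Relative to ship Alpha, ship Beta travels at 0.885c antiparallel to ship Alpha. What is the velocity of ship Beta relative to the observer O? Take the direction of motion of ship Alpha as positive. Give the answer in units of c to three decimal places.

-0.759c

With v = 0.384 and u' = -0.885 (in units of c),
u = (u' + v)/(1 + u'v/c²):
u = (-0.885 + 0.384) / (1 + (-0.885)·0.384) = -0.5010/0.6602 = -0.7589
(Galilean addition would give -0.501c.)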